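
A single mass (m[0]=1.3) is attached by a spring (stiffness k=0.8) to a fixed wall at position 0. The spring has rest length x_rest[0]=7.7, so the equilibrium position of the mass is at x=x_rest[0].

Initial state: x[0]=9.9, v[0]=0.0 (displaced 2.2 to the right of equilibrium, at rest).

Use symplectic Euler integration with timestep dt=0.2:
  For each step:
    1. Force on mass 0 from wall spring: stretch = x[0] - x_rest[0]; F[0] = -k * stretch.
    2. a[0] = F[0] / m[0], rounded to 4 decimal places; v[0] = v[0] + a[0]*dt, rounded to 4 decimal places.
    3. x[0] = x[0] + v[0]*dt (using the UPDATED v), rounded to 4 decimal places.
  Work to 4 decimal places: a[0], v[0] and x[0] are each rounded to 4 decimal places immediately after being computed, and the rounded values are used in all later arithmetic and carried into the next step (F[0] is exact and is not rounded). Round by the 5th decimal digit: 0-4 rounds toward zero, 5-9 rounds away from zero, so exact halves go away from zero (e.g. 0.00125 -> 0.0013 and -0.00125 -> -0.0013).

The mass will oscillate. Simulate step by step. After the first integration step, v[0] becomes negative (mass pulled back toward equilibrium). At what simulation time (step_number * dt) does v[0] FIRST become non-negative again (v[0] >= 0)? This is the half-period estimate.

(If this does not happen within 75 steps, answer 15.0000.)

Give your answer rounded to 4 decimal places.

Step 0: x=[9.9000] v=[0.0000]
Step 1: x=[9.8458] v=[-0.2708]
Step 2: x=[9.7388] v=[-0.5349]
Step 3: x=[9.5816] v=[-0.7858]
Step 4: x=[9.3781] v=[-1.0174]
Step 5: x=[9.1333] v=[-1.2239]
Step 6: x=[8.8532] v=[-1.4003]
Step 7: x=[8.5448] v=[-1.5422]
Step 8: x=[8.2156] v=[-1.6462]
Step 9: x=[7.8737] v=[-1.7097]
Step 10: x=[7.5275] v=[-1.7311]
Step 11: x=[7.1855] v=[-1.7099]
Step 12: x=[6.8562] v=[-1.6466]
Step 13: x=[6.5477] v=[-1.5427]
Step 14: x=[6.2675] v=[-1.4009]
Step 15: x=[6.0226] v=[-1.2246]
Step 16: x=[5.8190] v=[-1.0182]
Step 17: x=[5.6617] v=[-0.7867]
Step 18: x=[5.5545] v=[-0.5358]
Step 19: x=[5.5002] v=[-0.2717]
Step 20: x=[5.5000] v=[-0.0010]
Step 21: x=[5.5540] v=[0.2698]
First v>=0 after going negative at step 21, time=4.2000

Answer: 4.2000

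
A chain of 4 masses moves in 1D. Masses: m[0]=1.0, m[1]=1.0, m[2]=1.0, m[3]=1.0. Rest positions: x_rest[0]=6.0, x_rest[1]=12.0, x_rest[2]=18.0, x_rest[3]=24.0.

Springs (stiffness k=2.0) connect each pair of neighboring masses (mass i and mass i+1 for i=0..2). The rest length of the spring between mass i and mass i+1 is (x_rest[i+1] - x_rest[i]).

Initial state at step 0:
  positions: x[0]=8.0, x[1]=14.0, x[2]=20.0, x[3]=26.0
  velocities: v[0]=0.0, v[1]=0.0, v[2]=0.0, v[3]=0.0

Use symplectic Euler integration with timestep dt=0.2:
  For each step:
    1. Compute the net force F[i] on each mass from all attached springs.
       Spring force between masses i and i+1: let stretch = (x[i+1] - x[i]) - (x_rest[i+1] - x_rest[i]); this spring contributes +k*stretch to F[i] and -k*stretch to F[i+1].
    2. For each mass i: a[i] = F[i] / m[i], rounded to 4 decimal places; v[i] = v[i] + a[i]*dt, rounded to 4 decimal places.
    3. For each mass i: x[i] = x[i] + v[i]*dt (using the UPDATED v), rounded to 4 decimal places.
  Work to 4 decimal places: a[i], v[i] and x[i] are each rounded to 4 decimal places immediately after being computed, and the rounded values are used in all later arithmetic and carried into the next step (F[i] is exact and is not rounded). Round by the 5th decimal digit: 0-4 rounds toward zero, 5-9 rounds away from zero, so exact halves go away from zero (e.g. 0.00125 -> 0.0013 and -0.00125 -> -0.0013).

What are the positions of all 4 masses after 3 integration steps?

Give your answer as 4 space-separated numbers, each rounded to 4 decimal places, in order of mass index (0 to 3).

Step 0: x=[8.0000 14.0000 20.0000 26.0000] v=[0.0000 0.0000 0.0000 0.0000]
Step 1: x=[8.0000 14.0000 20.0000 26.0000] v=[0.0000 0.0000 0.0000 0.0000]
Step 2: x=[8.0000 14.0000 20.0000 26.0000] v=[0.0000 0.0000 0.0000 0.0000]
Step 3: x=[8.0000 14.0000 20.0000 26.0000] v=[0.0000 0.0000 0.0000 0.0000]

Answer: 8.0000 14.0000 20.0000 26.0000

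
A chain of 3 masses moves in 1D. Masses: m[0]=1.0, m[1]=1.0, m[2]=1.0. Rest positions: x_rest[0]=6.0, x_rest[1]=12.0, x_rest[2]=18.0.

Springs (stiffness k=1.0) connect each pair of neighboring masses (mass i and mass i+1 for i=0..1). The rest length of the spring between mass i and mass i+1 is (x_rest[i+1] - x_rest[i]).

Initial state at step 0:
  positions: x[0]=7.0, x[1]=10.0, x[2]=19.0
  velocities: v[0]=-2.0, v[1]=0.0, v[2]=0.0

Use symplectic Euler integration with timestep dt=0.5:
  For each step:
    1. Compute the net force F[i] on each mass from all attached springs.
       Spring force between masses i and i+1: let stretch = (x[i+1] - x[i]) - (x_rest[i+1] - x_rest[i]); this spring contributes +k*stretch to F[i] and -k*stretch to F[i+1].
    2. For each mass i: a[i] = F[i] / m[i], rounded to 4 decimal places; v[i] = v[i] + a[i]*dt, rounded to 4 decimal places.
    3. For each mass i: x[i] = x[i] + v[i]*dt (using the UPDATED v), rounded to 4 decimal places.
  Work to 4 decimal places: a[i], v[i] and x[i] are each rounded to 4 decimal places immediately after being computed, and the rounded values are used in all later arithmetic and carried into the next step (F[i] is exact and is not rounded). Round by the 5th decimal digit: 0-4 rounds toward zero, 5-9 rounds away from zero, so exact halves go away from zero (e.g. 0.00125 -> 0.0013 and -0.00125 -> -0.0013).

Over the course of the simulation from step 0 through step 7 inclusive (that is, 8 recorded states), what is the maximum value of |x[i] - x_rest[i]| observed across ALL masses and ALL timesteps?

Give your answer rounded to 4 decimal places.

Step 0: x=[7.0000 10.0000 19.0000] v=[-2.0000 0.0000 0.0000]
Step 1: x=[5.2500 11.5000 18.2500] v=[-3.5000 3.0000 -1.5000]
Step 2: x=[3.5625 13.1250 17.3125] v=[-3.3750 3.2500 -1.8750]
Step 3: x=[2.7656 13.4063 16.8281] v=[-1.5938 0.5625 -0.9688]
Step 4: x=[3.1289 11.8828 16.9883] v=[0.7266 -3.0470 0.3203]
Step 5: x=[4.1807 9.4472 17.3721] v=[2.1036 -4.8712 0.7676]
Step 6: x=[5.0492 7.6762 17.2747] v=[1.7369 -3.5420 -0.1949]
Step 7: x=[5.0744 7.6481 16.2776] v=[0.0504 -0.0563 -1.9942]
Max displacement = 4.3519

Answer: 4.3519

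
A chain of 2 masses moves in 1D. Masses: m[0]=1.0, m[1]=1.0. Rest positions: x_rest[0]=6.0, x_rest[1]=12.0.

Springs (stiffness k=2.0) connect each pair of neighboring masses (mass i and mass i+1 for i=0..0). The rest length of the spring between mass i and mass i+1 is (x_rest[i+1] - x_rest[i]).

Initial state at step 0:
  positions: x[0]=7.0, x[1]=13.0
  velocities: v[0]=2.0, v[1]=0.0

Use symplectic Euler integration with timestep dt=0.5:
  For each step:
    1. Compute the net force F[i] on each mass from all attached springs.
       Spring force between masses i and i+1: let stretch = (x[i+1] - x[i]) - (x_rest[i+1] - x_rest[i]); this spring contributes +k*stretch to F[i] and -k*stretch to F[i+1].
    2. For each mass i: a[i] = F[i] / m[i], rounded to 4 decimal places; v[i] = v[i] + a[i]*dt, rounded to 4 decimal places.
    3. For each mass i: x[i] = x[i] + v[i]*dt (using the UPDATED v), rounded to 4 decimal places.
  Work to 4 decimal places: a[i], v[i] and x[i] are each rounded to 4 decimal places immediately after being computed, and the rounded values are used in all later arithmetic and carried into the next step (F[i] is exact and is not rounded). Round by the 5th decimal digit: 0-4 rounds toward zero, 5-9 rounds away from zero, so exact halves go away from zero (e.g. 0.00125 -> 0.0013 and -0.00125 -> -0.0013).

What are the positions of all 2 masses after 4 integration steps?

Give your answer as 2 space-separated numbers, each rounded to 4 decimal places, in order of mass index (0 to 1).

Step 0: x=[7.0000 13.0000] v=[2.0000 0.0000]
Step 1: x=[8.0000 13.0000] v=[2.0000 0.0000]
Step 2: x=[8.5000 13.5000] v=[1.0000 1.0000]
Step 3: x=[8.5000 14.5000] v=[0.0000 2.0000]
Step 4: x=[8.5000 15.5000] v=[0.0000 2.0000]

Answer: 8.5000 15.5000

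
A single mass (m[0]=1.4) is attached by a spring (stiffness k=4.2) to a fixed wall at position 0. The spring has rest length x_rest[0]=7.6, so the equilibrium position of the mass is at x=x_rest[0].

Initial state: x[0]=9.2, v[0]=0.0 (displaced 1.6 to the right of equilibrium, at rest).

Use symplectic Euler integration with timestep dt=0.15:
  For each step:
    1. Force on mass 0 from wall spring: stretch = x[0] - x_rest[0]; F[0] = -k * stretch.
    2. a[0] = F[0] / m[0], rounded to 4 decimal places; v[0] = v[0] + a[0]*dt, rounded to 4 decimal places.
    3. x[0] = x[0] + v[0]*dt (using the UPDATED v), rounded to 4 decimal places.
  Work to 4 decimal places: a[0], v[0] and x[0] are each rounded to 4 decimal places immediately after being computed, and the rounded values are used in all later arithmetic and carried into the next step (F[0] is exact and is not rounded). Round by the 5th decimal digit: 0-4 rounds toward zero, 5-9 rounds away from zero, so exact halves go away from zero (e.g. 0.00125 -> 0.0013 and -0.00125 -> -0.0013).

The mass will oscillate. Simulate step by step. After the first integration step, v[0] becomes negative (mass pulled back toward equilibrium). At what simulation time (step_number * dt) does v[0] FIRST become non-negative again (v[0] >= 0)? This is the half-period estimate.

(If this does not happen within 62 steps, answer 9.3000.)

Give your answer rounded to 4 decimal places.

Answer: 1.9500

Derivation:
Step 0: x=[9.2000] v=[0.0000]
Step 1: x=[9.0920] v=[-0.7200]
Step 2: x=[8.8833] v=[-1.3914]
Step 3: x=[8.5880] v=[-1.9689]
Step 4: x=[8.2260] v=[-2.4135]
Step 5: x=[7.8217] v=[-2.6952]
Step 6: x=[7.4025] v=[-2.7950]
Step 7: x=[6.9966] v=[-2.7061]
Step 8: x=[6.6314] v=[-2.4346]
Step 9: x=[6.3316] v=[-1.9987]
Step 10: x=[6.1174] v=[-1.4279]
Step 11: x=[6.0033] v=[-0.7607]
Step 12: x=[5.9970] v=[-0.0422]
Step 13: x=[6.0989] v=[0.6792]
First v>=0 after going negative at step 13, time=1.9500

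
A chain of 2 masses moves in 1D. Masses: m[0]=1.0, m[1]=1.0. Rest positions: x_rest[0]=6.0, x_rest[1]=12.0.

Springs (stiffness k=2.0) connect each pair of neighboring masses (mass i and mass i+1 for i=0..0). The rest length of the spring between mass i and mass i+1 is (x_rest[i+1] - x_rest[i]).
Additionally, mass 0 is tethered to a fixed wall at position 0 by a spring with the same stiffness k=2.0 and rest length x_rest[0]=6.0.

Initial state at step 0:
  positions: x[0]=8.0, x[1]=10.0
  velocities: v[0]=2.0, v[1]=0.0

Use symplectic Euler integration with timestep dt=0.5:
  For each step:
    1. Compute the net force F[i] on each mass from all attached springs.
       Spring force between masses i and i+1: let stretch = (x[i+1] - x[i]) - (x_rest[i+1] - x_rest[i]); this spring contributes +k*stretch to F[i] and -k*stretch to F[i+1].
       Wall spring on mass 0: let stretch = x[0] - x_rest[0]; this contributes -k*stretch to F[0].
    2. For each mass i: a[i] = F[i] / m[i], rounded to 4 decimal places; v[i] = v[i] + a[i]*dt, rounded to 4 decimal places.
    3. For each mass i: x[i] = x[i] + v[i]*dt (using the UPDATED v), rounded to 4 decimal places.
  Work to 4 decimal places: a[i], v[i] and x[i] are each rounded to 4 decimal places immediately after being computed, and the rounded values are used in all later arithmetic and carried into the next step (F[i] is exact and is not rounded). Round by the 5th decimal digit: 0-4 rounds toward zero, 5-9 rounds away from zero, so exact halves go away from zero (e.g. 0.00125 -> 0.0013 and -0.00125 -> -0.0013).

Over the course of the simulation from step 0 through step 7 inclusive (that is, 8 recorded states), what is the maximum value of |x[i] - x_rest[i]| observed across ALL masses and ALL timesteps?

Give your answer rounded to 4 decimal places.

Step 0: x=[8.0000 10.0000] v=[2.0000 0.0000]
Step 1: x=[6.0000 12.0000] v=[-4.0000 4.0000]
Step 2: x=[4.0000 14.0000] v=[-4.0000 4.0000]
Step 3: x=[5.0000 14.0000] v=[2.0000 0.0000]
Step 4: x=[8.0000 12.5000] v=[6.0000 -3.0000]
Step 5: x=[9.2500 11.7500] v=[2.5000 -1.5000]
Step 6: x=[7.1250 12.7500] v=[-4.2500 2.0000]
Step 7: x=[4.2500 13.9375] v=[-5.7500 2.3750]
Max displacement = 3.2500

Answer: 3.2500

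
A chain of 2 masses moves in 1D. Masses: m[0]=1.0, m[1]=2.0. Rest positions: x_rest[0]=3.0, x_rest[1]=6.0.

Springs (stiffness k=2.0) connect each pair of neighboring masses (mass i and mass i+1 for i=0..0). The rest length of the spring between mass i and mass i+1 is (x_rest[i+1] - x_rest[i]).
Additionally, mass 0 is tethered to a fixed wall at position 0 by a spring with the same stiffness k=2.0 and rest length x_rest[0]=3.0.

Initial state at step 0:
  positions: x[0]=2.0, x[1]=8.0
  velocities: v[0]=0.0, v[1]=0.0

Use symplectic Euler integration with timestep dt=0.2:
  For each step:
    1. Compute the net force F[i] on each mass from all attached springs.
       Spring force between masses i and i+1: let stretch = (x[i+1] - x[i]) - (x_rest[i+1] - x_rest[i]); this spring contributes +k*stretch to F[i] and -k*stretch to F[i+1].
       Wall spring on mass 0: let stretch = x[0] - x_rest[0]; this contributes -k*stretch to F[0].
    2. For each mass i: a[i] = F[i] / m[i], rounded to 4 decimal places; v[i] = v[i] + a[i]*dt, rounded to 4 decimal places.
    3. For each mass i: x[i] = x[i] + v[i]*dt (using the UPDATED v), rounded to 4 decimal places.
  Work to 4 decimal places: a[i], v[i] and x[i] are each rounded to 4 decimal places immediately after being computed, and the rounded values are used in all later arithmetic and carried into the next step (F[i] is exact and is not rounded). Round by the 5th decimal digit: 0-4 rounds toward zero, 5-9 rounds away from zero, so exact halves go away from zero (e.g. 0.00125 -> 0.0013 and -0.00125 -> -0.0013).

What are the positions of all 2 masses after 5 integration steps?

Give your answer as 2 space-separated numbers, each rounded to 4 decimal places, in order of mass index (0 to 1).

Step 0: x=[2.0000 8.0000] v=[0.0000 0.0000]
Step 1: x=[2.3200 7.8800] v=[1.6000 -0.6000]
Step 2: x=[2.8992 7.6576] v=[2.8960 -1.1120]
Step 3: x=[3.6271 7.3649] v=[3.6397 -1.4637]
Step 4: x=[4.3639 7.0426] v=[3.6840 -1.6113]
Step 5: x=[4.9659 6.7332] v=[3.0099 -1.5470]

Answer: 4.9659 6.7332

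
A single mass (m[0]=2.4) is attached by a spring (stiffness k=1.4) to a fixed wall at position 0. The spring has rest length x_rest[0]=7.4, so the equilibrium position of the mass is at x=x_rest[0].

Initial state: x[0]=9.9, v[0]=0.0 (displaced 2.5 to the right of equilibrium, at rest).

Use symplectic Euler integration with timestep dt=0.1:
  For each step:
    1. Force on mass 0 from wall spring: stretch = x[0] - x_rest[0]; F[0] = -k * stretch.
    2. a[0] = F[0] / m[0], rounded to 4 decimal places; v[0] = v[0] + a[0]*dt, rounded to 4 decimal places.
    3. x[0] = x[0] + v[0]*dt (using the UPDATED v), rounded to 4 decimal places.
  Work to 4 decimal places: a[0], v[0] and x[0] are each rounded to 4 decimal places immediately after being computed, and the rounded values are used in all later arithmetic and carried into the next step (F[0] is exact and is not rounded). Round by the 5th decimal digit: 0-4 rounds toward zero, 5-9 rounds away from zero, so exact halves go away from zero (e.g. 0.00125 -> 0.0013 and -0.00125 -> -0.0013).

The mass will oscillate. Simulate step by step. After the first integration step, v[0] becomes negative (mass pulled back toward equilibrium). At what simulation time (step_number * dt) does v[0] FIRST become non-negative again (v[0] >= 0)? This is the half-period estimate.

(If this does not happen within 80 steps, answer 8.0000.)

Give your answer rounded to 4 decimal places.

Answer: 4.2000

Derivation:
Step 0: x=[9.9000] v=[0.0000]
Step 1: x=[9.8854] v=[-0.1458]
Step 2: x=[9.8563] v=[-0.2908]
Step 3: x=[9.8129] v=[-0.4341]
Step 4: x=[9.7554] v=[-0.5749]
Step 5: x=[9.6842] v=[-0.7123]
Step 6: x=[9.5996] v=[-0.8456]
Step 7: x=[9.5022] v=[-0.9739]
Step 8: x=[9.3926] v=[-1.0965]
Step 9: x=[9.2713] v=[-1.2127]
Step 10: x=[9.1391] v=[-1.3219]
Step 11: x=[8.9968] v=[-1.4234]
Step 12: x=[8.8451] v=[-1.5166]
Step 13: x=[8.6850] v=[-1.6009]
Step 14: x=[8.5174] v=[-1.6759]
Step 15: x=[8.3433] v=[-1.7411]
Step 16: x=[8.1637] v=[-1.7961]
Step 17: x=[7.9796] v=[-1.8407]
Step 18: x=[7.7922] v=[-1.8745]
Step 19: x=[7.6025] v=[-1.8974]
Step 20: x=[7.4116] v=[-1.9092]
Step 21: x=[7.2206] v=[-1.9099]
Step 22: x=[7.0307] v=[-1.8994]
Step 23: x=[6.8429] v=[-1.8779]
Step 24: x=[6.6584] v=[-1.8454]
Step 25: x=[6.4782] v=[-1.8021]
Step 26: x=[6.3034] v=[-1.7483]
Step 27: x=[6.1350] v=[-1.6843]
Step 28: x=[5.9740] v=[-1.6105]
Step 29: x=[5.8213] v=[-1.5273]
Step 30: x=[5.6778] v=[-1.4352]
Step 31: x=[5.5443] v=[-1.3347]
Step 32: x=[5.4217] v=[-1.2265]
Step 33: x=[5.3106] v=[-1.1111]
Step 34: x=[5.2117] v=[-0.9892]
Step 35: x=[5.1255] v=[-0.8616]
Step 36: x=[5.0526] v=[-0.7289]
Step 37: x=[4.9934] v=[-0.5920]
Step 38: x=[4.9482] v=[-0.4516]
Step 39: x=[4.9173] v=[-0.3086]
Step 40: x=[4.9009] v=[-0.1638]
Step 41: x=[4.8991] v=[-0.0180]
Step 42: x=[4.9119] v=[0.1279]
First v>=0 after going negative at step 42, time=4.2000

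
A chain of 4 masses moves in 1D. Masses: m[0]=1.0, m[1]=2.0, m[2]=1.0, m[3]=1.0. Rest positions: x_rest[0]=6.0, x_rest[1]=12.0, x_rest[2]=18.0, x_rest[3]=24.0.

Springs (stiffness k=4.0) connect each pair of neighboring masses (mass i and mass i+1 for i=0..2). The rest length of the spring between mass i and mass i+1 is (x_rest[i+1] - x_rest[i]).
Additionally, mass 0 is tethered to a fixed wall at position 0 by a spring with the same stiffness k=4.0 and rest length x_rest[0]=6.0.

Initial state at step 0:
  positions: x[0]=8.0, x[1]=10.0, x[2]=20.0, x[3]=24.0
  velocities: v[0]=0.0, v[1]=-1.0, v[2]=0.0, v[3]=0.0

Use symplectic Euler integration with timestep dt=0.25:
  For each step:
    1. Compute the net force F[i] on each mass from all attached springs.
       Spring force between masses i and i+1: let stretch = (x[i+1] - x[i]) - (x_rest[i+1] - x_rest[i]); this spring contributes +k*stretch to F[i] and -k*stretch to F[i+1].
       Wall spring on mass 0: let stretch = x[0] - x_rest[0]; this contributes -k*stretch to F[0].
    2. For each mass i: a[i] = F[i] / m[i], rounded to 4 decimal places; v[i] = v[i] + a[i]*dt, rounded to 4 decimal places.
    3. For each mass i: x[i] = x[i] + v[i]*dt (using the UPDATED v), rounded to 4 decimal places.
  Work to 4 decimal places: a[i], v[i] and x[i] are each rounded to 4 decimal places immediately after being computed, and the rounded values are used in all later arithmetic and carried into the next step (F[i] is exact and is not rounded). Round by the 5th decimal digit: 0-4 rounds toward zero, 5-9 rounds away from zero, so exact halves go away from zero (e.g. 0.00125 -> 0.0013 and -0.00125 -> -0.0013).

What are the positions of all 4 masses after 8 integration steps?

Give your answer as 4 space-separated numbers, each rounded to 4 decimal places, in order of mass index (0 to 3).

Answer: 8.2722 11.3164 17.5853 22.2981

Derivation:
Step 0: x=[8.0000 10.0000 20.0000 24.0000] v=[0.0000 -1.0000 0.0000 0.0000]
Step 1: x=[6.5000 10.7500 18.5000 24.5000] v=[-6.0000 3.0000 -6.0000 2.0000]
Step 2: x=[4.4375 11.9375 16.5625 25.0000] v=[-8.2500 4.7500 -7.7500 2.0000]
Step 3: x=[3.1406 12.7656 15.5781 24.8906] v=[-5.1875 3.3125 -3.9375 -0.4375]
Step 4: x=[3.4648 12.7422 16.2187 23.9531] v=[1.2969 -0.0938 2.5625 -3.7500]
Step 5: x=[5.2422 11.9936 17.9238 22.5820] v=[7.1095 -2.9943 6.8204 -5.4844]
Step 6: x=[7.3969 11.1424 19.3109 21.5464] v=[8.6187 -3.4049 5.5484 -4.1426]
Step 7: x=[8.6387 10.8441 19.2148 21.4519] v=[4.9673 -1.1934 -0.3846 -0.3781]
Step 8: x=[8.2722 11.3164 17.5853 22.2981] v=[-1.4660 1.8893 -6.5182 3.3848]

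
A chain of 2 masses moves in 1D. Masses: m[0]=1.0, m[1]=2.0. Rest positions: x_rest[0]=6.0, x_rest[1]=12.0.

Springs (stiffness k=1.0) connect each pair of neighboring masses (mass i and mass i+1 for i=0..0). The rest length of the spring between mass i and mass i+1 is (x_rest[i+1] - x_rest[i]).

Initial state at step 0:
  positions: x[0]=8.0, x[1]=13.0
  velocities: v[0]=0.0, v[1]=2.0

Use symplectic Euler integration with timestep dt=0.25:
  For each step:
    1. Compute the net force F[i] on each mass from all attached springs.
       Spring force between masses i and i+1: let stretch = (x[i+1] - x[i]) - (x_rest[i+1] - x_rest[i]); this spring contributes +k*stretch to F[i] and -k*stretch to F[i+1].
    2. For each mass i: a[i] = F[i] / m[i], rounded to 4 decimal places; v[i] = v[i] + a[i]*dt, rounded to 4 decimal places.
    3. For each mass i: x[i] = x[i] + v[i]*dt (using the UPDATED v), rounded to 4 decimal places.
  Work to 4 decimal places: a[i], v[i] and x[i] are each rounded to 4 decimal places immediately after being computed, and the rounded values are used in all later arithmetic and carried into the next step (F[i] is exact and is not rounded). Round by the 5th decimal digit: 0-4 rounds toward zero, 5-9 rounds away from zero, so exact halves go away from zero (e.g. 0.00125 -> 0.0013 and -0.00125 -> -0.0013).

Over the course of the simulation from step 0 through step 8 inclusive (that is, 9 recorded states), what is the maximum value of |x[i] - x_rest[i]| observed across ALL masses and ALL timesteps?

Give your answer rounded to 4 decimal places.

Step 0: x=[8.0000 13.0000] v=[0.0000 2.0000]
Step 1: x=[7.9375 13.5313] v=[-0.2500 2.1250]
Step 2: x=[7.8496 14.0753] v=[-0.3516 2.1758]
Step 3: x=[7.7758 14.6122] v=[-0.2952 2.1476]
Step 4: x=[7.7543 15.1230] v=[-0.0861 2.0431]
Step 5: x=[7.8183 15.5910] v=[0.2561 1.8720]
Step 6: x=[7.9931 16.0036] v=[0.6993 1.6504]
Step 7: x=[8.2936 16.3534] v=[1.2019 1.3991]
Step 8: x=[8.7228 16.6388] v=[1.7169 1.1416]
Max displacement = 4.6388

Answer: 4.6388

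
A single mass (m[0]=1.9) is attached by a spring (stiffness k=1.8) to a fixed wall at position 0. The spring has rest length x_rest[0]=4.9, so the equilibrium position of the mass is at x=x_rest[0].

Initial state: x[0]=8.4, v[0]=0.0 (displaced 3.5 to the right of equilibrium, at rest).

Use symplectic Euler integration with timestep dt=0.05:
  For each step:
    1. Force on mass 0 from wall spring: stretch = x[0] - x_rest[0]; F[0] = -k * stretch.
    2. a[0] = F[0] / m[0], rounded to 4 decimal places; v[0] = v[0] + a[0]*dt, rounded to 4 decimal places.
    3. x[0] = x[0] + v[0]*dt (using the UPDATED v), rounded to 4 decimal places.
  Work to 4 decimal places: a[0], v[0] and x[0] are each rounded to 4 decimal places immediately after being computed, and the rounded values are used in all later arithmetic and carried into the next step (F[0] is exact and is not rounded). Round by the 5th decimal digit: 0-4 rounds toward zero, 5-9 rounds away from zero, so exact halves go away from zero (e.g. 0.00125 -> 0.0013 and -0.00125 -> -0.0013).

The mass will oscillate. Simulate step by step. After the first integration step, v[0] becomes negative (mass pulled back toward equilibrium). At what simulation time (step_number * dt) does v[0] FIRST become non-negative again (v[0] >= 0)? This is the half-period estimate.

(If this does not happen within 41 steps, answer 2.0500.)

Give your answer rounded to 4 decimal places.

Answer: 2.0500

Derivation:
Step 0: x=[8.4000] v=[0.0000]
Step 1: x=[8.3917] v=[-0.1658]
Step 2: x=[8.3751] v=[-0.3312]
Step 3: x=[8.3503] v=[-0.4958]
Step 4: x=[8.3173] v=[-0.6592]
Step 5: x=[8.2762] v=[-0.8211]
Step 6: x=[8.2272] v=[-0.9810]
Step 7: x=[8.1703] v=[-1.1386]
Step 8: x=[8.1056] v=[-1.2935]
Step 9: x=[8.0333] v=[-1.4453]
Step 10: x=[7.9536] v=[-1.5937]
Step 11: x=[7.8667] v=[-1.7383]
Step 12: x=[7.7728] v=[-1.8788]
Step 13: x=[7.6721] v=[-2.0149]
Step 14: x=[7.5648] v=[-2.1462]
Step 15: x=[7.4512] v=[-2.2724]
Step 16: x=[7.3315] v=[-2.3932]
Step 17: x=[7.2061] v=[-2.5084]
Step 18: x=[7.0752] v=[-2.6176]
Step 19: x=[6.9392] v=[-2.7206]
Step 20: x=[6.7983] v=[-2.8172]
Step 21: x=[6.6529] v=[-2.9071]
Step 22: x=[6.5034] v=[-2.9901]
Step 23: x=[6.3501] v=[-3.0661]
Step 24: x=[6.1934] v=[-3.1348]
Step 25: x=[6.0336] v=[-3.1961]
Step 26: x=[5.8711] v=[-3.2498]
Step 27: x=[5.7063] v=[-3.2958]
Step 28: x=[5.5396] v=[-3.3340]
Step 29: x=[5.3714] v=[-3.3643]
Step 30: x=[5.2021] v=[-3.3866]
Step 31: x=[5.0321] v=[-3.4009]
Step 32: x=[4.8617] v=[-3.4072]
Step 33: x=[4.6914] v=[-3.4054]
Step 34: x=[4.5216] v=[-3.3955]
Step 35: x=[4.3527] v=[-3.3776]
Step 36: x=[4.1851] v=[-3.3517]
Step 37: x=[4.0192] v=[-3.3178]
Step 38: x=[3.8554] v=[-3.2761]
Step 39: x=[3.6941] v=[-3.2266]
Step 40: x=[3.5356] v=[-3.1695]
Step 41: x=[3.3804] v=[-3.1049]
v[0] did not become non-negative within 41 steps; using fallback time=2.0500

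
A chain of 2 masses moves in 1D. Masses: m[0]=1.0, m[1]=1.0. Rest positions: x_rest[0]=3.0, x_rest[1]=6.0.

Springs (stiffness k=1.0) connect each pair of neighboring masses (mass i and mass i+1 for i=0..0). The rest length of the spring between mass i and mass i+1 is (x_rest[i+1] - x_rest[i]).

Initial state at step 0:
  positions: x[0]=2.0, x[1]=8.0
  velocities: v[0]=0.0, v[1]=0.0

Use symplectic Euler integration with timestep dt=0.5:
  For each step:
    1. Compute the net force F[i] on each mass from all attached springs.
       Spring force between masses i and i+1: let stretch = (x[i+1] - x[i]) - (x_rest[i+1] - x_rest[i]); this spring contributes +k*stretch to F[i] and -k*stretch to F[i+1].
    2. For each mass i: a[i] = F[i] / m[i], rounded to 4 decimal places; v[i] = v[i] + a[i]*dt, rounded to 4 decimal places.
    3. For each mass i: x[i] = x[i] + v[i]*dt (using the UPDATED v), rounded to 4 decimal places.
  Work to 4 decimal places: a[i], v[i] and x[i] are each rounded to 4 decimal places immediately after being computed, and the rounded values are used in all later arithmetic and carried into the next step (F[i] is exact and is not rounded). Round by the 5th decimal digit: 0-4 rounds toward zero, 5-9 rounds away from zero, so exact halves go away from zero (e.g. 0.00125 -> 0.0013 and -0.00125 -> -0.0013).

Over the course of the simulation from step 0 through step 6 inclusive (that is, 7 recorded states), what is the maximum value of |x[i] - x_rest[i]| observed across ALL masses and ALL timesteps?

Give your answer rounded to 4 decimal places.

Step 0: x=[2.0000 8.0000] v=[0.0000 0.0000]
Step 1: x=[2.7500 7.2500] v=[1.5000 -1.5000]
Step 2: x=[3.8750 6.1250] v=[2.2500 -2.2500]
Step 3: x=[4.8125 5.1875] v=[1.8750 -1.8750]
Step 4: x=[5.0938 4.9063] v=[0.5625 -0.5625]
Step 5: x=[4.5782 5.4220] v=[-1.0313 1.0313]
Step 6: x=[3.5235 6.4767] v=[-2.1094 2.1094]
Max displacement = 2.0938

Answer: 2.0938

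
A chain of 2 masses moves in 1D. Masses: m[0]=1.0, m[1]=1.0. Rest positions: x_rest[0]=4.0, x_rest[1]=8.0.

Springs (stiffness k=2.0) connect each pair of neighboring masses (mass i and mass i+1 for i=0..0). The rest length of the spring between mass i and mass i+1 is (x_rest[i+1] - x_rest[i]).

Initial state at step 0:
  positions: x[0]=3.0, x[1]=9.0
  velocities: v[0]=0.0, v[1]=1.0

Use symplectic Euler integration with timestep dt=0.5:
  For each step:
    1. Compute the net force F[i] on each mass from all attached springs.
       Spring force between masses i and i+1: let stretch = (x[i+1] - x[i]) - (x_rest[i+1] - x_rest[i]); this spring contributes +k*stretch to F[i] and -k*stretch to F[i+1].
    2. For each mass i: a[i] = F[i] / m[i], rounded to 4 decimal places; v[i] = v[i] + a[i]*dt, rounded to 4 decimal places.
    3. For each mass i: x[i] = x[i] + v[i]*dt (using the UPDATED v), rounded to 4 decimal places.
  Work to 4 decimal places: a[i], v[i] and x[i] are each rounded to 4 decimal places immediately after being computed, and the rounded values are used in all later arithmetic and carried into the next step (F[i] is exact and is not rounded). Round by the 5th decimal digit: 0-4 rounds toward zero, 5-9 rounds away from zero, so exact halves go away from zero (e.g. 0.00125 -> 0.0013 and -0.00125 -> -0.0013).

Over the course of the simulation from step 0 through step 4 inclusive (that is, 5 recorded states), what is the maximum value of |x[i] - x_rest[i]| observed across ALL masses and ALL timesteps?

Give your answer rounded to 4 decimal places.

Answer: 1.7500

Derivation:
Step 0: x=[3.0000 9.0000] v=[0.0000 1.0000]
Step 1: x=[4.0000 8.5000] v=[2.0000 -1.0000]
Step 2: x=[5.2500 7.7500] v=[2.5000 -1.5000]
Step 3: x=[5.7500 7.7500] v=[1.0000 0.0000]
Step 4: x=[5.2500 8.7500] v=[-1.0000 2.0000]
Max displacement = 1.7500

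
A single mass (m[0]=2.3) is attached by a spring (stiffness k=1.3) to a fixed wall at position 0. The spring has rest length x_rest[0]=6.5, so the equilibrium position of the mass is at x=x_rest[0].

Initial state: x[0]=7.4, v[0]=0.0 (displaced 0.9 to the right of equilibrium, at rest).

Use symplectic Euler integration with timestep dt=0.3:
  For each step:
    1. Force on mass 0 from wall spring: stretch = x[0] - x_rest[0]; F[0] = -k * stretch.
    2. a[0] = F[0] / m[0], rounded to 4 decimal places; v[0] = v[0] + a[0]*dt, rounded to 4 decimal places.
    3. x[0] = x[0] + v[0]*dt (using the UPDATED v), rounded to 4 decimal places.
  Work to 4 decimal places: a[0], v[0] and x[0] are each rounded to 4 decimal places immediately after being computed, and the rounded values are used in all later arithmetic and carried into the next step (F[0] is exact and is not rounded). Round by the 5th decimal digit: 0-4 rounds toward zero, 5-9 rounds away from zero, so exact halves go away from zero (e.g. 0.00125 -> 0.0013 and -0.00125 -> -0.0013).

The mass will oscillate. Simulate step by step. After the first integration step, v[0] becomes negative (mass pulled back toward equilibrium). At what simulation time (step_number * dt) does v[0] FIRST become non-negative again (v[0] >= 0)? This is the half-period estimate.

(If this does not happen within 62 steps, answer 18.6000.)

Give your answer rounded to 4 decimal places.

Step 0: x=[7.4000] v=[0.0000]
Step 1: x=[7.3542] v=[-0.1526]
Step 2: x=[7.2650] v=[-0.2974]
Step 3: x=[7.1369] v=[-0.4271]
Step 4: x=[6.9764] v=[-0.5351]
Step 5: x=[6.7916] v=[-0.6159]
Step 6: x=[6.5920] v=[-0.6653]
Step 7: x=[6.3877] v=[-0.6809]
Step 8: x=[6.1891] v=[-0.6619]
Step 9: x=[6.0063] v=[-0.6092]
Step 10: x=[5.8487] v=[-0.5255]
Step 11: x=[5.7242] v=[-0.4151]
Step 12: x=[5.6391] v=[-0.2836]
Step 13: x=[5.5978] v=[-0.1376]
Step 14: x=[5.6024] v=[0.0154]
First v>=0 after going negative at step 14, time=4.2000

Answer: 4.2000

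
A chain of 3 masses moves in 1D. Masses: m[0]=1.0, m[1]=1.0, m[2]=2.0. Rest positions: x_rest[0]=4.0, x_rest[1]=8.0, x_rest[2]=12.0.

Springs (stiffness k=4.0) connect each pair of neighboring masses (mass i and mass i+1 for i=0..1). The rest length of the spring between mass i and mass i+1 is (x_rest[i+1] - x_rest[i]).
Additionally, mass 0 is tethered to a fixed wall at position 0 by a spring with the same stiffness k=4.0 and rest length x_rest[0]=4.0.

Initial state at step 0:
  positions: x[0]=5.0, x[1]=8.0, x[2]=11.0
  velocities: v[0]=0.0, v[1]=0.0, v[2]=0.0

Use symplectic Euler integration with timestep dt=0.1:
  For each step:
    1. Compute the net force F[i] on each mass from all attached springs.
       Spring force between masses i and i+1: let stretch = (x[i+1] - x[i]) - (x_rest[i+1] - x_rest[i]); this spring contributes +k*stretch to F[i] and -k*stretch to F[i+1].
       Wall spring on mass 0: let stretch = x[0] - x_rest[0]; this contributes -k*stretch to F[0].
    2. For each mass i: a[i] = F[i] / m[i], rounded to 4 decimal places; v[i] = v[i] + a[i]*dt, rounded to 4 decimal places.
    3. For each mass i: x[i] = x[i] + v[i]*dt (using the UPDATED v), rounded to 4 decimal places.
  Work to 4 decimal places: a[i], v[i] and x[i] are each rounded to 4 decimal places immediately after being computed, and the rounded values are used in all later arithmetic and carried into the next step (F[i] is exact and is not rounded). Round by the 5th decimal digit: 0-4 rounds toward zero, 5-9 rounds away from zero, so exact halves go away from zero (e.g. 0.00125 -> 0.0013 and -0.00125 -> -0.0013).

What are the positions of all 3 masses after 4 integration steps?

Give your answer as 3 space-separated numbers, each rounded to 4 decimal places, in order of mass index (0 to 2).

Answer: 4.2918 7.9669 11.1938

Derivation:
Step 0: x=[5.0000 8.0000 11.0000] v=[0.0000 0.0000 0.0000]
Step 1: x=[4.9200 8.0000 11.0200] v=[-0.8000 0.0000 0.2000]
Step 2: x=[4.7664 7.9976 11.0596] v=[-1.5360 -0.0240 0.3960]
Step 3: x=[4.5514 7.9884 11.1180] v=[-2.1501 -0.0917 0.5836]
Step 4: x=[4.2918 7.9669 11.1938] v=[-2.5959 -0.2147 0.7577]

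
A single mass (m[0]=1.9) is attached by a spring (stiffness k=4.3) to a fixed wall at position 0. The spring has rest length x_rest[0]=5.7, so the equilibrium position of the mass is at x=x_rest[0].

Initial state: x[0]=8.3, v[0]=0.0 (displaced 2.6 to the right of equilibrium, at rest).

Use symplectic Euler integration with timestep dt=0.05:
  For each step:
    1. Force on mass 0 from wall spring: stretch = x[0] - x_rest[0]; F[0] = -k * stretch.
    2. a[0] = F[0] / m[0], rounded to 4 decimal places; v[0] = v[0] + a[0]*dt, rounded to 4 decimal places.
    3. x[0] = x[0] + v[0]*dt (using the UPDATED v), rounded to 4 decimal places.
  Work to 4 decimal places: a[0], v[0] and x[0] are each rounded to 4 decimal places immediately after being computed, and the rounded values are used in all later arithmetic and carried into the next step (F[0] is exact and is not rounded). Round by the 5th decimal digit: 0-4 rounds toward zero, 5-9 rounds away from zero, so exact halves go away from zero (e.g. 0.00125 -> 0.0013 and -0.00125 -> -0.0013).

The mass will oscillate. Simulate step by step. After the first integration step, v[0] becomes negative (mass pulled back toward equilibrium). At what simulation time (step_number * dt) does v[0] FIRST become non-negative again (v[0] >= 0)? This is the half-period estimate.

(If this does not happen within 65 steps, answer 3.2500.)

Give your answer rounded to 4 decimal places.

Step 0: x=[8.3000] v=[0.0000]
Step 1: x=[8.2853] v=[-0.2942]
Step 2: x=[8.2560] v=[-0.5867]
Step 3: x=[8.2122] v=[-0.8759]
Step 4: x=[8.1542] v=[-1.1602]
Step 5: x=[8.0823] v=[-1.4379]
Step 6: x=[7.9969] v=[-1.7075]
Step 7: x=[7.8985] v=[-1.9674]
Step 8: x=[7.7877] v=[-2.2162]
Step 9: x=[7.6651] v=[-2.4524]
Step 10: x=[7.5314] v=[-2.6748]
Step 11: x=[7.3873] v=[-2.8820]
Step 12: x=[7.2337] v=[-3.0729]
Step 13: x=[7.0714] v=[-3.2465]
Step 14: x=[6.9013] v=[-3.4017]
Step 15: x=[6.7244] v=[-3.5376]
Step 16: x=[6.5417] v=[-3.6535]
Step 17: x=[6.3543] v=[-3.7487]
Step 18: x=[6.1632] v=[-3.8227]
Step 19: x=[5.9694] v=[-3.8751]
Step 20: x=[5.7741] v=[-3.9056]
Step 21: x=[5.5784] v=[-3.9140]
Step 22: x=[5.3834] v=[-3.9002]
Step 23: x=[5.1902] v=[-3.8644]
Step 24: x=[4.9999] v=[-3.8067]
Step 25: x=[4.8135] v=[-3.7275]
Step 26: x=[4.6321] v=[-3.6272]
Step 27: x=[4.4568] v=[-3.5064]
Step 28: x=[4.2885] v=[-3.3657]
Step 29: x=[4.1282] v=[-3.2060]
Step 30: x=[3.9768] v=[-3.0281]
Step 31: x=[3.8351] v=[-2.8331]
Step 32: x=[3.7040] v=[-2.6221]
Step 33: x=[3.5842] v=[-2.3962]
Step 34: x=[3.4764] v=[-2.1568]
Step 35: x=[3.3811] v=[-1.9052]
Step 36: x=[3.2990] v=[-1.6428]
Step 37: x=[3.2304] v=[-1.3711]
Step 38: x=[3.1758] v=[-1.0916]
Step 39: x=[3.1355] v=[-0.8060]
Step 40: x=[3.1097] v=[-0.5158]
Step 41: x=[3.0986] v=[-0.2227]
Step 42: x=[3.1022] v=[0.0717]
First v>=0 after going negative at step 42, time=2.1000

Answer: 2.1000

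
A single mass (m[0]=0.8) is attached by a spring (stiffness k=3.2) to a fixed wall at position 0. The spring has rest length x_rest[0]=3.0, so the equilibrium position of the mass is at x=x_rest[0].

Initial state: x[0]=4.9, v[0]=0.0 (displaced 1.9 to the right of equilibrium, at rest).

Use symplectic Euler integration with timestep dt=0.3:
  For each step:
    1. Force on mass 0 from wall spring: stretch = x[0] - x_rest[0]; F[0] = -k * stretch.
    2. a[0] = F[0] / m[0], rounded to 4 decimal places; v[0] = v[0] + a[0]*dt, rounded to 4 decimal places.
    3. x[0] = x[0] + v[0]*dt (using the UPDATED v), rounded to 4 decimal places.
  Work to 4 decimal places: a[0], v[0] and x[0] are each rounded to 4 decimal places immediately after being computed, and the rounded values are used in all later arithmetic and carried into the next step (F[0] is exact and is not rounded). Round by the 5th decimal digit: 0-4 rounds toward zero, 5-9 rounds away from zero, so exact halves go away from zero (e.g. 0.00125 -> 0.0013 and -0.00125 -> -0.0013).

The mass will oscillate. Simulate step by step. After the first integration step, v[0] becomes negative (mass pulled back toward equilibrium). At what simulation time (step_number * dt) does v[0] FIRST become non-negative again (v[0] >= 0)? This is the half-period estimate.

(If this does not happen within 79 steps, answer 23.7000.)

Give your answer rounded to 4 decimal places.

Answer: 1.8000

Derivation:
Step 0: x=[4.9000] v=[0.0000]
Step 1: x=[4.2160] v=[-2.2800]
Step 2: x=[3.0942] v=[-3.7392]
Step 3: x=[1.9385] v=[-3.8522]
Step 4: x=[1.1650] v=[-2.5784]
Step 5: x=[1.0521] v=[-0.3764]
Step 6: x=[1.6404] v=[1.9611]
First v>=0 after going negative at step 6, time=1.8000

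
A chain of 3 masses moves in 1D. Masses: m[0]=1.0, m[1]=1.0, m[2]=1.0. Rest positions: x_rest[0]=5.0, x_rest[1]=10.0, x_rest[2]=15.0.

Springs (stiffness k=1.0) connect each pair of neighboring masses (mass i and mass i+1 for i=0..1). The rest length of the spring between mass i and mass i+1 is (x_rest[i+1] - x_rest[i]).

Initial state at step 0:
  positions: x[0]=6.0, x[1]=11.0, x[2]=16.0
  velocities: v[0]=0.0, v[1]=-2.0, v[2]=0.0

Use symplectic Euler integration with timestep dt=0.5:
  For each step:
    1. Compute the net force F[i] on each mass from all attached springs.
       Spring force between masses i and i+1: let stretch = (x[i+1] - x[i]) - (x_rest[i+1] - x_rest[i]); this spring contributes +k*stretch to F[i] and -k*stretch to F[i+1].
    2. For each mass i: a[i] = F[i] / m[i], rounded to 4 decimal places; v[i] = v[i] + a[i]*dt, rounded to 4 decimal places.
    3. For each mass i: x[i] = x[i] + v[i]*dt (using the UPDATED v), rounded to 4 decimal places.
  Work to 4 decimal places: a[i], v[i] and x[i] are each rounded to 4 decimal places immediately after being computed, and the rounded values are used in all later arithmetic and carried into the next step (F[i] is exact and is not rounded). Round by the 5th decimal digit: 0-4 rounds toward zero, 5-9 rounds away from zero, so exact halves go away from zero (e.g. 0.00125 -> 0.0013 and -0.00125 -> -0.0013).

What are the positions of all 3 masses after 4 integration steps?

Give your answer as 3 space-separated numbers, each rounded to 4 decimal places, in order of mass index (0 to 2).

Step 0: x=[6.0000 11.0000 16.0000] v=[0.0000 -2.0000 0.0000]
Step 1: x=[6.0000 10.0000 16.0000] v=[0.0000 -2.0000 0.0000]
Step 2: x=[5.7500 9.5000 15.7500] v=[-0.5000 -1.0000 -0.5000]
Step 3: x=[5.1875 9.6250 15.1875] v=[-1.1250 0.2500 -1.1250]
Step 4: x=[4.4844 10.0313 14.4844] v=[-1.4063 0.8125 -1.4063]

Answer: 4.4844 10.0313 14.4844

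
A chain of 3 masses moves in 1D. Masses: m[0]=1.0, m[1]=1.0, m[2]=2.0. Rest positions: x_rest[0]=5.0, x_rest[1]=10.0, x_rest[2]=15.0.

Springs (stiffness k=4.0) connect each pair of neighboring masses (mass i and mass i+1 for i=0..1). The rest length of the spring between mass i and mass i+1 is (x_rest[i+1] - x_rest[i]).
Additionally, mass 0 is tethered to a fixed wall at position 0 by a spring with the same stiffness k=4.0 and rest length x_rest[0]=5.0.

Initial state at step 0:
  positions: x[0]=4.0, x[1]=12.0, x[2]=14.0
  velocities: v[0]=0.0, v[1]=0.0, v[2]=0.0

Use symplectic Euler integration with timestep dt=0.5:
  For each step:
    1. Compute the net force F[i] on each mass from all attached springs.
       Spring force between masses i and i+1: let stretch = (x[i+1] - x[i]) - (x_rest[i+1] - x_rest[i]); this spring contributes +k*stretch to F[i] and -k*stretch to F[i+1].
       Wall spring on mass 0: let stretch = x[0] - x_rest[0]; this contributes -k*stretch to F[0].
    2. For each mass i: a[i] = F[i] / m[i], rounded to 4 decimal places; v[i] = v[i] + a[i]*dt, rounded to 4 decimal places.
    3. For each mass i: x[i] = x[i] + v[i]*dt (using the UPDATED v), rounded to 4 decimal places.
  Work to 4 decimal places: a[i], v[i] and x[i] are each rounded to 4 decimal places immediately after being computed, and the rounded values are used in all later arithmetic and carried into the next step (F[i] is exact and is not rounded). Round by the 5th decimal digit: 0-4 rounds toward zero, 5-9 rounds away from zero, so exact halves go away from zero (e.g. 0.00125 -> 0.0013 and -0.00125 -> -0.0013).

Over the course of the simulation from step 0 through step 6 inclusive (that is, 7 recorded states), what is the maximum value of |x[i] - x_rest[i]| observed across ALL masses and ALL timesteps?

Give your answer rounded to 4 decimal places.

Answer: 4.0000

Derivation:
Step 0: x=[4.0000 12.0000 14.0000] v=[0.0000 0.0000 0.0000]
Step 1: x=[8.0000 6.0000 15.5000] v=[8.0000 -12.0000 3.0000]
Step 2: x=[2.0000 11.5000 14.7500] v=[-12.0000 11.0000 -1.5000]
Step 3: x=[3.5000 10.7500 14.8750] v=[3.0000 -1.5000 0.2500]
Step 4: x=[8.7500 6.8750 15.4375] v=[10.5000 -7.7500 1.1250]
Step 5: x=[3.3750 13.4375 14.2188] v=[-10.7500 13.1250 -2.4375]
Step 6: x=[4.6875 10.7188 15.1094] v=[2.6250 -5.4374 1.7812]
Max displacement = 4.0000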